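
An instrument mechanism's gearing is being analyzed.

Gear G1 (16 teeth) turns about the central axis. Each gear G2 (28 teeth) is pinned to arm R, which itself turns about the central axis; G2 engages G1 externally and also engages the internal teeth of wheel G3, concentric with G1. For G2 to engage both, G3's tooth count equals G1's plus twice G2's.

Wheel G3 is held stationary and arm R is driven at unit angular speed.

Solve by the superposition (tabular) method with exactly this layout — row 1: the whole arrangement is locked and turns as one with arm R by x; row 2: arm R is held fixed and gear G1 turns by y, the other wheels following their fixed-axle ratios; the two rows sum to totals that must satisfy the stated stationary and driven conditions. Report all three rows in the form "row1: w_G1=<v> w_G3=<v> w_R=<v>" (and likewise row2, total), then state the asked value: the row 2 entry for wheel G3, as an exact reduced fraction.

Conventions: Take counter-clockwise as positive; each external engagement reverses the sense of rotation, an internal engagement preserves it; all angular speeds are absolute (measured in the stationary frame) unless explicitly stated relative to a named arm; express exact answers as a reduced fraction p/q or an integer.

topology: planetary set — G1 16T / G2 28T / G3 72T, arm = carrier (Willis)
row 1: whole set turns with the arm by x
row 2 (arm held, sun turns y): ω_ring = −(16/72)·y, ω_arm = 0
boundary: total ω_ring = x − (16/72)·y = 0 and total ω_arm = x = 1  ⇒  y = 9/2, x = 1
row 2 ring = −(16/72)·9/2 = -1
totals (row 1 + row 2): sun 1 + 9/2 = 11/2, ring 1 + (-1) = 0, arm 1 + 0 = 1
asked cell (row2, ring) = -1

row1: w_G1=1 w_G3=1 w_R=1
row2: w_G1=9/2 w_G3=-1 w_R=0
total: w_G1=11/2 w_G3=0 w_R=1
asked value: -1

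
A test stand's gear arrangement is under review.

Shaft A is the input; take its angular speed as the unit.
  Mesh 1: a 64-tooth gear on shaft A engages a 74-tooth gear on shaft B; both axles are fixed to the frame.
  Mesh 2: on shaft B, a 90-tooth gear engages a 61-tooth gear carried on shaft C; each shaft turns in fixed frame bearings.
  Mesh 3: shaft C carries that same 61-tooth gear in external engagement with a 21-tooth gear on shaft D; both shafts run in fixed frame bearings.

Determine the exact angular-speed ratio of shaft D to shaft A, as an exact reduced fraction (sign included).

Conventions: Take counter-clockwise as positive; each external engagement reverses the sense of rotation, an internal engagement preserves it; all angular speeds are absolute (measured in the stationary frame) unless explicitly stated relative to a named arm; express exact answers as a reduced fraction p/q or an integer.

class = fixed-axis compound train [3 meshes; 3 ratios multiply, 3 sense flips]
mesh 1 [64T→74T]: running ratio 32/37, sense −
mesh 2 [90T→61T]: running ratio 2880/2257, sense +
mesh 3 [61T→21T]: running ratio 960/259, sense −
ω_out/ω_in = -960/259

-960/259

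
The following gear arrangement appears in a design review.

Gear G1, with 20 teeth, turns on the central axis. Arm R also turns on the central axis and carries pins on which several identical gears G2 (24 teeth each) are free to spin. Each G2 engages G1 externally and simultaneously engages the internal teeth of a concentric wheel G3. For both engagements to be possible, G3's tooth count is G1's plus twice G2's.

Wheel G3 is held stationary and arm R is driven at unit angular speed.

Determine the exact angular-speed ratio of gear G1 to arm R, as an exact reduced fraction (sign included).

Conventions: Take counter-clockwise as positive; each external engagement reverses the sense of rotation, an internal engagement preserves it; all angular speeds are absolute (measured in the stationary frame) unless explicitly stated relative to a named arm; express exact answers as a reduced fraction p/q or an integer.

recognized (axles ride arm R): planetary set, 20/24/68 teeth
ring teeth: 20 + 2·24 = 68
20(ω_sun−ω_arm) = −68(ω_ring−ω_arm),  ω_ring = 0, ω_arm = 1
ω_sun = 1 − (68/20)(0−1) = 22/5
ω_out/ω_in = 22/5

22/5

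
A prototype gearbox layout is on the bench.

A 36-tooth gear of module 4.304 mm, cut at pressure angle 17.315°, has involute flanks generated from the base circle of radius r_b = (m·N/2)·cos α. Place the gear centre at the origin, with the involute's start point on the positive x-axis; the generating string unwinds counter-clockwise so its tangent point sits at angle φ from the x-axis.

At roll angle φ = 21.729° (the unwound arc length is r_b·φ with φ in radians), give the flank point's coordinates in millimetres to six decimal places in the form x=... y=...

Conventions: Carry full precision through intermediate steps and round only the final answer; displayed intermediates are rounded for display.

x=79.090208 y=1.325485

recognized (one wheel, involute flank): single-mesh tooth geometry, m = 4.304, N = 36
pitch radius r_p = m·N/2 = 4.304·36/2 = 77.472000
base radius r_b = r_p·cos α = 77.472000·cos 17.315° = 73.961195
roll angle φ = 21.729° = 0.37924259 rad
x = r_b·(cos φ + φ·sin φ) = 79.090208
y = r_b·(sin φ − φ·cos φ) = 1.325485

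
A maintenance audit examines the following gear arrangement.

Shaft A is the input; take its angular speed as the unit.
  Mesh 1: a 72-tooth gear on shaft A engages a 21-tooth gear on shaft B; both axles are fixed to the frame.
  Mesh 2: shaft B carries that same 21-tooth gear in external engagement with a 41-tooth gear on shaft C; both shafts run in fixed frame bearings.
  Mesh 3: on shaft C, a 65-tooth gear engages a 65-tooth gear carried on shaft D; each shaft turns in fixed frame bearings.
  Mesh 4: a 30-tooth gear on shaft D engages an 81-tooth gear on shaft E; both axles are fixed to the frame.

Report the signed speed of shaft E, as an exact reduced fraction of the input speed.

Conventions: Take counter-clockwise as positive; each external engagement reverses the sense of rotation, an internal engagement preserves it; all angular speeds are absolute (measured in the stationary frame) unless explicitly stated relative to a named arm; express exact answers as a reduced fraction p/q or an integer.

80/123

4-mesh fixed-axis compound train (all bearings frame-fixed)
mesh 1 [72T→21T]: |ω|/ω_in = 1×72/21 = 24/7, sense flips to −
mesh 2 [21T→41T]: |ω|/ω_in = (24/7)×21/41 = 72/41, sense flips to +
mesh 3 [65T→65T]: |ω|/ω_in = (72/41)×65/65 = 72/41, sense flips to −
mesh 4 [30T→81T]: |ω|/ω_in = (72/41)×30/81 = 80/123, sense flips to +
signed output speed (× input speed) = 80/123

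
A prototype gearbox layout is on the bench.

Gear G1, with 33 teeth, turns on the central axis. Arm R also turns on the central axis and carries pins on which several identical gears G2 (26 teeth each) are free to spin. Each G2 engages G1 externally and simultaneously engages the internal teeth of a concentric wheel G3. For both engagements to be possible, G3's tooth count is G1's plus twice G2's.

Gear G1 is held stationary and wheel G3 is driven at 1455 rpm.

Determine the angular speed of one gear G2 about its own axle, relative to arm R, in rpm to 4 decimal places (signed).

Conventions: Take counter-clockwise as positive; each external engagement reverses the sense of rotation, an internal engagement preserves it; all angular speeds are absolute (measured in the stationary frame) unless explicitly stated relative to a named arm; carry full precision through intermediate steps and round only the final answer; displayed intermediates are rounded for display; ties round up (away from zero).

class = planetary set [G3 = 33+2·26 = 85; Willis about the carrier]
normalise by the input: solve with ω_ring = 1, then scale by 1455 rpm
ring teeth: 33 + 2·26 = 85
33(ω_sun−ω_arm) = −85(ω_ring−ω_arm),  ω_sun = 0, ω_ring = 1
33(0−ω_arm) = −85(1−ω_arm)  ⇒  118·ω_arm = 85  ⇒  ω_arm = 85/118
sun–planet mesh: 33·(0−85/118) = −26·(ω_p−ω_arm)  ⇒  ω_p−ω_arm = 2805/3068
scale: ω_p−ω_arm = 2805/3068 × 1455 rpm = +1330.2722 rpm

+1330.2722 rpm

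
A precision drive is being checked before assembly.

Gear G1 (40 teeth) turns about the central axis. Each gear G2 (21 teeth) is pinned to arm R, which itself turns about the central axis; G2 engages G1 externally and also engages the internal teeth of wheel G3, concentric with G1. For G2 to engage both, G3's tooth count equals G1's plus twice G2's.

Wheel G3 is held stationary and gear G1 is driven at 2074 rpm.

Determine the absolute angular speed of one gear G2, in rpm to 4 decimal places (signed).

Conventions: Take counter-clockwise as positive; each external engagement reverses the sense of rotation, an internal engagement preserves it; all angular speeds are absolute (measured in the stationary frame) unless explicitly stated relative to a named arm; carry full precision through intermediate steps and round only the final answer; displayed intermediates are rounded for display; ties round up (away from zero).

-1975.2381 rpm

class = planetary set [G3 = 40+2·21 = 82; Willis about the carrier]
normalise by the input: solve with ω_sun = 1, then scale by 2074 rpm
ring teeth: 40 + 2·21 = 82
40(ω_sun−ω_arm) = −82(ω_ring−ω_arm),  ω_ring = 0, ω_sun = 1
40(1−ω_arm) = −82(0−ω_arm)  ⇒  122·ω_arm = 40  ⇒  ω_arm = 20/61
sun–planet mesh: 40·(1−20/61) = −21·(ω_p−ω_arm)  ⇒  ω_p−ω_arm = -1640/1281
ω_p = 20/61 − 1640/1281 = -20/21
scale: ω_p = -20/21 × 2074 rpm = -1975.2381 rpm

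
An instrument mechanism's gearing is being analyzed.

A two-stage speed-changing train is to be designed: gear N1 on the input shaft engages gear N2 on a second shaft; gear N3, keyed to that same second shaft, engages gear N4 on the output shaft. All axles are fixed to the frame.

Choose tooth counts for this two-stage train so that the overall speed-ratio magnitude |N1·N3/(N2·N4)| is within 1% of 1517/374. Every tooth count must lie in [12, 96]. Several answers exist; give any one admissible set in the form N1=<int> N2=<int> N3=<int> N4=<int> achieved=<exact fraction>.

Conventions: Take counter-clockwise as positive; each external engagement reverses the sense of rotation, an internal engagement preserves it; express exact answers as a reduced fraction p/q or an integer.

N1=37 N2=17 N3=41 N4=22 achieved=1517/374

design class (target 1517/374): fixed-axis compound train
target = 1517/374 in lowest terms: an exact hit needs N1·N3 = k·1517 and N2·N4 = k·374 for one integer k, every count in [12, 96]; additionally prefer no 1:1 stage (N1 ≠ N2, N3 ≠ N4)
k = 1: N1·N3 = 1517 = 37·41, N2·N4 = 374 = 17·22
achieved = 37·41/(17·22) = 1517/374; |achieved − target| = 0 ≤ 1517/37400 ✓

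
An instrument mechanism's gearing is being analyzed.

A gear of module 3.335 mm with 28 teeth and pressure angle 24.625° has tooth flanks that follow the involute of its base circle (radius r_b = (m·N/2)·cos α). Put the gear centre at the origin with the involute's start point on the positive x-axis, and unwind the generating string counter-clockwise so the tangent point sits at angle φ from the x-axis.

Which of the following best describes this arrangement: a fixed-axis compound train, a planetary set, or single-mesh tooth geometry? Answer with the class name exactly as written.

single-mesh involute tooth geometry (28T wheel at module 3.335)
classification: single-mesh tooth geometry

single-mesh tooth geometry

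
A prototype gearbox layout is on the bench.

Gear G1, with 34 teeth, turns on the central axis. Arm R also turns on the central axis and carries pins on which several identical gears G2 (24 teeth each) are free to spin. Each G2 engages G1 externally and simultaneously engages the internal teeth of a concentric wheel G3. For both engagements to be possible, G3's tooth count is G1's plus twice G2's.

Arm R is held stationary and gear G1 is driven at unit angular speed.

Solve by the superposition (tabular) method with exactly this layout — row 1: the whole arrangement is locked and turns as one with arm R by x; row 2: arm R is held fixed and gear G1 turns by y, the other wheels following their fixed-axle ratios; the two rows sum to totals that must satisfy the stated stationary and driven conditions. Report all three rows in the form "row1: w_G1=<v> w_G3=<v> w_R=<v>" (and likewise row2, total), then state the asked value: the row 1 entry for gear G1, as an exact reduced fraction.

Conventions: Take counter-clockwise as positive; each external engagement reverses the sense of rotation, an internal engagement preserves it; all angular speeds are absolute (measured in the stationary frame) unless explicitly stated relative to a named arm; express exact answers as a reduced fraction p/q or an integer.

planetary set (34T centre, 24T on arm, 82T internal) — Willis relation
row 1: whole set turns with the arm by x
row 2 — arm fixed, fixed-axis ratios: sun y, ring −(34/82)·y, arm 0
boundary: total ω_arm = x = 0 and total ω_sun = x + y = 1  ⇒  y = 1, x = 0
row 2 ring = −(34/82)·1 = -17/41
totals (row 1 + row 2): sun 0 + 1 = 1, ring 0 + (-17/41) = -17/41, arm 0 + 0 = 0
asked cell (row1, sun) = 0

row1: w_G1=0 w_G3=0 w_R=0
row2: w_G1=1 w_G3=-17/41 w_R=0
total: w_G1=1 w_G3=-17/41 w_R=0
asked value: 0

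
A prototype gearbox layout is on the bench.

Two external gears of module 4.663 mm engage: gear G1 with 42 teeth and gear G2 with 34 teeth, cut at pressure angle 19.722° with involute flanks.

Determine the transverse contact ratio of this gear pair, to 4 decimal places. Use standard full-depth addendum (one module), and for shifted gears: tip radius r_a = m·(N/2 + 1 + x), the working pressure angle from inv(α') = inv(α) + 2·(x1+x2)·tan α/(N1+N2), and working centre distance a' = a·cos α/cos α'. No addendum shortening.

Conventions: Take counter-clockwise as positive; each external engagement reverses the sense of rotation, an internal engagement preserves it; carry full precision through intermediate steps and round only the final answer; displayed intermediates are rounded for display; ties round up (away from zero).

recognized (one external pair, fixed centres): single-mesh tooth geometry, m = 4.663, N1 = 42, N2 = 34
base radii: r_b1 = 92.178939, r_b2 = 74.621046
tip radii: r_a1 = 102.586000, r_a2 = 83.934000
no profile shift: α' = α, a' = a
action lengths: √(r_a1²−r_b1²) = 45.021447, √(r_a2²−r_b2²) = 38.426760
base pitch p_b = π·m·cos α = 13.789937
CR = (45.021447 + 38.426760 − 177.194000·sin 19.72200°)/13.789937 = 1.715229
contact ratio ≈ 1.7152

1.7152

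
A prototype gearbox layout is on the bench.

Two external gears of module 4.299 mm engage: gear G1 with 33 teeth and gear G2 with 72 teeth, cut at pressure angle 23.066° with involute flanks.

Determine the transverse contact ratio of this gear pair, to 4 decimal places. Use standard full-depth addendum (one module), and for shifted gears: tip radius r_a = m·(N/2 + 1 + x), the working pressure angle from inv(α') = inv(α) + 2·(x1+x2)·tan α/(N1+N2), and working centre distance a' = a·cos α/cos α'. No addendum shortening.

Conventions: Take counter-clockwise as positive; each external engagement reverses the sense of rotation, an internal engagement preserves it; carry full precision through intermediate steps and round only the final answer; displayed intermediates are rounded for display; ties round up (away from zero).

1.6009

topology: single-mesh involute geometry — m = 4.299, 33T/72T pair
base radii: r_b1 = 65.262661, r_b2 = 142.391261
tip radii: r_a1 = 75.232500, r_a2 = 159.063000
no profile shift: α' = α, a' = a
action lengths: √(r_a1²−r_b1²) = 37.426115, √(r_a2²−r_b2²) = 70.892643
base pitch p_b = π·m·cos α = 12.425982
CR = (37.426115 + 70.892643 − 225.697500·sin 23.06600°)/12.425982 = 1.600876
contact ratio ≈ 1.6009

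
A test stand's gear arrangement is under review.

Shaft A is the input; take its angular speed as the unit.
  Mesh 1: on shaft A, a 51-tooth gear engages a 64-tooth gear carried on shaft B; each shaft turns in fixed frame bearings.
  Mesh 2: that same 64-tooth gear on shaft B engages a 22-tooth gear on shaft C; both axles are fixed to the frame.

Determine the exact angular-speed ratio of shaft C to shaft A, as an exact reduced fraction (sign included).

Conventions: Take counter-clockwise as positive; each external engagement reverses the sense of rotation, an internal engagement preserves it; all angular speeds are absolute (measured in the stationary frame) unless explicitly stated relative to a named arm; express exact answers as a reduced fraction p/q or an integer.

51/22

class = fixed-axis compound train [2 meshes; 2 ratios multiply, 2 sense flips]
mesh 1 [51T→64T]: running ratio 51/64, sense −
mesh 2 [64T→22T]: running ratio 51/22, sense +
ω_out/ω_in = 51/22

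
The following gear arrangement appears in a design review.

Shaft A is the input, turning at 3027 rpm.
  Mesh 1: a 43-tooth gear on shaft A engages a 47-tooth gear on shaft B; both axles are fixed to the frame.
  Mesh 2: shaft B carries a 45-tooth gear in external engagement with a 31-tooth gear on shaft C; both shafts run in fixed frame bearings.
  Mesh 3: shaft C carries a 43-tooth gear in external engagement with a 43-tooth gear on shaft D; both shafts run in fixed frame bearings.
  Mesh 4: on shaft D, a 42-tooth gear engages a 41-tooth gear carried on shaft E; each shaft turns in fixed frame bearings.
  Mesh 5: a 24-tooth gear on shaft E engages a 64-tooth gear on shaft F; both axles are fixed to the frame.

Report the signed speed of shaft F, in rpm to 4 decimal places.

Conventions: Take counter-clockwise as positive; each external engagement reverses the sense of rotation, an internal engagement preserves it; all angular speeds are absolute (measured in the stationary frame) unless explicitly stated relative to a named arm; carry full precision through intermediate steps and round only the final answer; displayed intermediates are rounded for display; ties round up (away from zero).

-1544.2960 rpm

topology: fixed-axis compound train — 5 meshes, A→F
mesh 1 [43T→47T]: ω = 3027.0000×43/47 = 2769.3830 rpm, sense flips to −
mesh 2 [45T→31T]: ω = 2769.3830×45/31 = 4020.0721 rpm, sense flips to +
mesh 3 [43T→43T]: ω = 4020.0721×43/43 = 4020.0721 rpm, sense flips to −
mesh 4 [42T→41T]: ω = 4020.0721×42/41 = 4118.1226 rpm, sense flips to +
mesh 5 [24T→64T]: ω = 4118.1226×24/64 = 1544.2960 rpm, sense flips to −
signed output speed = -1544.2960 rpm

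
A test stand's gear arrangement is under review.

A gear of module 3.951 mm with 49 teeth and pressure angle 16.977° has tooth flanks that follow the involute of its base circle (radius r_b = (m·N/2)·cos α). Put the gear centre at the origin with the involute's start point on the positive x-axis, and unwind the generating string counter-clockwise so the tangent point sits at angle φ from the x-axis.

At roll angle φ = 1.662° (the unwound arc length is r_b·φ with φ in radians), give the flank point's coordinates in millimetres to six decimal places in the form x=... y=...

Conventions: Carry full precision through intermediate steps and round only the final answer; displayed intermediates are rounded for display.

x=92.620118 y=0.000753

topology: single-mesh involute geometry — m = 3.951, N = 49
pitch radius r_p = m·N/2 = 3.951·49/2 = 96.799500
base radius r_b = r_p·cos α = 96.799500·cos 16.977° = 92.581176
roll angle φ = 1.662° = 0.02900737 rad
x = r_b·(cos φ + φ·sin φ) = 92.620118
y = r_b·(sin φ − φ·cos φ) = 0.000753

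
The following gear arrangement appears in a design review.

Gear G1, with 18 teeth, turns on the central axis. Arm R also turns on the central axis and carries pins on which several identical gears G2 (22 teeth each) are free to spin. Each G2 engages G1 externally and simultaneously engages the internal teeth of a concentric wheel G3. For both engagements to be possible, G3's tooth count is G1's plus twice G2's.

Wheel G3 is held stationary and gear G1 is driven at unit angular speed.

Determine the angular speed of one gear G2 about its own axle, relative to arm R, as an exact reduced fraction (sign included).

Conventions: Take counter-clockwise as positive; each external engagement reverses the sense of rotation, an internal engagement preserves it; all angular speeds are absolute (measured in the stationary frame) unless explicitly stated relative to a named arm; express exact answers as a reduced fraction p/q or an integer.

-279/440

recognized (axles ride arm R): planetary set, 18/22/62 teeth
ring teeth: 18 + 2·22 = 62
18(ω_sun−ω_arm) = −62(ω_ring−ω_arm),  ω_ring = 0, ω_sun = 1
18(1−ω_arm) = −62(0−ω_arm)  ⇒  80·ω_arm = 18  ⇒  ω_arm = 9/40
sun–planet mesh: 18·(1−9/40) = −22·(ω_p−ω_arm)  ⇒  ω_p−ω_arm = -279/440
exact speed ratio = -279/440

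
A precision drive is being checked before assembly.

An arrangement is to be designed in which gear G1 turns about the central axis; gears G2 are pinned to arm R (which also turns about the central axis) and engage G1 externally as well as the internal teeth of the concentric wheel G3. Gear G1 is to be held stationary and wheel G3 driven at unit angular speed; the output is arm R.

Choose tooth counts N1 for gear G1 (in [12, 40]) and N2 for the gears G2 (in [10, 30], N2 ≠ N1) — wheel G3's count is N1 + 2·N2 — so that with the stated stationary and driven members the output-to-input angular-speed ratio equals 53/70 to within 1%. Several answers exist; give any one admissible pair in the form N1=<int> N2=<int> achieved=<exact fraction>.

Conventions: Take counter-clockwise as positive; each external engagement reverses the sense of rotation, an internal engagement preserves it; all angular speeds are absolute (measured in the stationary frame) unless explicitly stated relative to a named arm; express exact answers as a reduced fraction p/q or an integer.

N1=17 N2=18 achieved=53/70

design class (target 53/70): planetary set
Willis with ω_sun = 0: ω_arm/ω_ring = N3/(N1+N3); set equal to 53/70  ⇒  N3/N1 = (53/70)/(1 − 53/70) = 53/17
N3 = N1 + 2·N2  ⇒  N2/N1 = (N3/N1 − 1)/2 = (53/17 − 1)/2 = 18/17
smallest multiple with N1 ≥ 12 and N2 ≥ 10: k = 1  ⇒  N1 = 1·17 = 17, N2 = 1·18 = 18 (N1 ≤ 40, N2 ≤ 30, N2 ≠ N1 ✓), N3 = 17 + 2·18 = 53
check: N3/(N1+N3) with N1 = 17, N3 = 53 gives 53/70; |achieved − target| = 0 ≤ 53/7000 ✓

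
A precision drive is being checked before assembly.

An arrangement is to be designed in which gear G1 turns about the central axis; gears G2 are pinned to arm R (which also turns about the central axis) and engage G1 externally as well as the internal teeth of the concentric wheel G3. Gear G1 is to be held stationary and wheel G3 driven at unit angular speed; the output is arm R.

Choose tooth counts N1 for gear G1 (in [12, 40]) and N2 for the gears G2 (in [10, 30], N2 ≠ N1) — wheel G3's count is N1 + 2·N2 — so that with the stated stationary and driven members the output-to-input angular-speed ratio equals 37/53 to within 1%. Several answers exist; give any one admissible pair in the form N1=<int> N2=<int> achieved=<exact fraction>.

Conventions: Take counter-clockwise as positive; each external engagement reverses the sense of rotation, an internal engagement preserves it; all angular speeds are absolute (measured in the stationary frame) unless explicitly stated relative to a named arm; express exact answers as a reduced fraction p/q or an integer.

design class (target 37/53): planetary set
Willis with ω_sun = 0: ω_arm/ω_ring = N3/(N1+N3); set equal to 37/53  ⇒  N3/N1 = (37/53)/(1 − 37/53) = 37/16
N3 = N1 + 2·N2  ⇒  N2/N1 = (N3/N1 − 1)/2 = (37/16 − 1)/2 = 21/32
smallest multiple with N1 ≥ 12 and N2 ≥ 10: k = 1  ⇒  N1 = 1·32 = 32, N2 = 1·21 = 21 (N1 ≤ 40, N2 ≤ 30, N2 ≠ N1 ✓), N3 = 32 + 2·21 = 74
check: N3/(N1+N3) with N1 = 32, N3 = 74 gives 37/53; |achieved − target| = 0 ≤ 37/5300 ✓

N1=32 N2=21 achieved=37/53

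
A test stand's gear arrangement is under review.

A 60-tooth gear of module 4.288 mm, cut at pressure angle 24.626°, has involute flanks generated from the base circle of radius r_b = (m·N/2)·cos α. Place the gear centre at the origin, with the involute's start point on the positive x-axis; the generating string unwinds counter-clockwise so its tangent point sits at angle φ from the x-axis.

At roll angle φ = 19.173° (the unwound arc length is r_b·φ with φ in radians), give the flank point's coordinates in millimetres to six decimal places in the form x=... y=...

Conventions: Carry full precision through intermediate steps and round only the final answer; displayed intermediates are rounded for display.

topology: single-mesh involute geometry — m = 4.288, N = 60
pitch radius r_p = m·N/2 = 4.288·60/2 = 128.640000
base radius r_b = r_p·cos α = 128.640000·cos 24.626° = 116.939821
roll angle φ = 19.173° = 0.33463198 rad
x = r_b·(cos φ + φ·sin φ) = 123.305043
y = r_b·(sin φ − φ·cos φ) = 1.444350

x=123.305043 y=1.444350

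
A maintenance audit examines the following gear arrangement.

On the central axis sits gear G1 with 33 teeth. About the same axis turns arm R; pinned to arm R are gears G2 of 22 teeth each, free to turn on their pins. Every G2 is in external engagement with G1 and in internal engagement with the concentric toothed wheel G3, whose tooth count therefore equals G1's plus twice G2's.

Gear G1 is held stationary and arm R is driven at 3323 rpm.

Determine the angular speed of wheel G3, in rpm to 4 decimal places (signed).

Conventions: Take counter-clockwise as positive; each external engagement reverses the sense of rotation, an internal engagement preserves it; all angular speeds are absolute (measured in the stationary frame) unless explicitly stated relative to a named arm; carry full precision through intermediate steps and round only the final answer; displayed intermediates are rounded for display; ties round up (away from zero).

planetary set (33T centre, 22T on arm, 77T internal) — Willis relation
normalise by the input: solve with ω_arm = 1, then scale by 3323 rpm
ring teeth: 33 + 2·22 = 77
33(ω_sun−ω_arm) = −77(ω_ring−ω_arm),  ω_sun = 0, ω_arm = 1
ω_ring = 1 − (33/77)(0−1) = 10/7
scale: ω_ring = 10/7 × 3323 rpm = +4747.1429 rpm

+4747.1429 rpm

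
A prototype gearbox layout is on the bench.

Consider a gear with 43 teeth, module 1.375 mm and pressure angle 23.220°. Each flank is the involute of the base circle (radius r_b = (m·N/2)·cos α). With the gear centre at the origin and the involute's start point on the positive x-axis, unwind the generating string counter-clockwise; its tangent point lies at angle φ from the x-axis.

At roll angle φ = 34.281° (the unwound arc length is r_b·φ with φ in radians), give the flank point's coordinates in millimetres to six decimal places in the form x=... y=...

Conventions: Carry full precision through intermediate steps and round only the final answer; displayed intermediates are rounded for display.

recognized (one wheel, involute flank): single-mesh tooth geometry, m = 1.375, N = 43
pitch radius r_p = m·N/2 = 1.375·43/2 = 29.562500
base radius r_b = r_p·cos α = 29.562500·cos 23.220° = 27.167872
roll angle φ = 34.281° = 0.59831632 rad
x = r_b·(cos φ + φ·sin φ) = 31.604060
y = r_b·(sin φ − φ·cos φ) = 1.871111

x=31.604060 y=1.871111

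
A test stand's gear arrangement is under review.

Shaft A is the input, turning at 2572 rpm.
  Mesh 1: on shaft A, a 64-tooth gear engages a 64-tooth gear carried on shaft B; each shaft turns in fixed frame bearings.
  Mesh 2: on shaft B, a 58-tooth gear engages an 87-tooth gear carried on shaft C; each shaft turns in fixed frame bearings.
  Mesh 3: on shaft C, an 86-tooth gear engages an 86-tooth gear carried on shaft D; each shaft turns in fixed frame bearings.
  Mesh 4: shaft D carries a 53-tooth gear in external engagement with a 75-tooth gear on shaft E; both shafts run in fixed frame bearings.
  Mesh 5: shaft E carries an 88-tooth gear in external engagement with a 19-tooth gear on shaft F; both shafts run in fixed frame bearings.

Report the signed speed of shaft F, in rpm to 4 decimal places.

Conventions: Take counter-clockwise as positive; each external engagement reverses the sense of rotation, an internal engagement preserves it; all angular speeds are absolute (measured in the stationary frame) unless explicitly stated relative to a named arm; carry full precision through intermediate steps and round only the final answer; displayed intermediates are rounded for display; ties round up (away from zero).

-5612.0739 rpm

5-mesh fixed-axis compound train (all bearings frame-fixed)
mesh 1 [64T→64T]: ω = 2572.0000×64/64 = 2572.0000 rpm, sense flips to −
mesh 2 [58T→87T]: ω = 2572.0000×58/87 = 1714.6667 rpm, sense flips to +
mesh 3 [86T→86T]: ω = 1714.6667×86/86 = 1714.6667 rpm, sense flips to −
mesh 4 [53T→75T]: ω = 1714.6667×53/75 = 1211.6978 rpm, sense flips to +
mesh 5 [88T→19T]: ω = 1211.6978×88/19 = 5612.0739 rpm, sense flips to −
signed output speed = -5612.0739 rpm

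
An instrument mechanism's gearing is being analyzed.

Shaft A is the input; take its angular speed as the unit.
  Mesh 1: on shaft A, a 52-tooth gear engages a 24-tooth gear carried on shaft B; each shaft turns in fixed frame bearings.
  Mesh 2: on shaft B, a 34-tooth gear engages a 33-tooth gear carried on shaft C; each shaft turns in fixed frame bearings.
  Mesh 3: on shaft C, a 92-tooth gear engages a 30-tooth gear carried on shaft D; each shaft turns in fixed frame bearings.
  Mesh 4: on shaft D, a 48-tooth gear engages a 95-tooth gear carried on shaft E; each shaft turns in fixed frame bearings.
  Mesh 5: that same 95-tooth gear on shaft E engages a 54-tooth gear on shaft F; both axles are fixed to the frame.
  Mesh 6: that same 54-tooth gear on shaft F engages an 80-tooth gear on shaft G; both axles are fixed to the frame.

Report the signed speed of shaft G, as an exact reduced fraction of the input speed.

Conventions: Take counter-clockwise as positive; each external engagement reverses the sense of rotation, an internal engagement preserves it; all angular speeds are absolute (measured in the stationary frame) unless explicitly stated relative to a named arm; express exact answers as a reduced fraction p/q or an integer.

6-mesh fixed-axis compound train (all bearings frame-fixed)
mesh 1 [52T→24T]: |ω|/ω_in = 1×52/24 = 13/6, sense flips to −
mesh 2 [34T→33T]: |ω|/ω_in = (13/6)×34/33 = 221/99, sense flips to +
mesh 3 [92T→30T]: |ω|/ω_in = (221/99)×92/30 = 10166/1485, sense flips to −
mesh 4 [48T→95T]: |ω|/ω_in = (10166/1485)×48/95 = 162656/47025, sense flips to +
mesh 5 [95T→54T]: |ω|/ω_in = (162656/47025)×95/54 = 81328/13365, sense flips to −
mesh 6 [54T→80T]: |ω|/ω_in = (81328/13365)×54/80 = 10166/2475, sense flips to +
signed output speed (× input speed) = 10166/2475

10166/2475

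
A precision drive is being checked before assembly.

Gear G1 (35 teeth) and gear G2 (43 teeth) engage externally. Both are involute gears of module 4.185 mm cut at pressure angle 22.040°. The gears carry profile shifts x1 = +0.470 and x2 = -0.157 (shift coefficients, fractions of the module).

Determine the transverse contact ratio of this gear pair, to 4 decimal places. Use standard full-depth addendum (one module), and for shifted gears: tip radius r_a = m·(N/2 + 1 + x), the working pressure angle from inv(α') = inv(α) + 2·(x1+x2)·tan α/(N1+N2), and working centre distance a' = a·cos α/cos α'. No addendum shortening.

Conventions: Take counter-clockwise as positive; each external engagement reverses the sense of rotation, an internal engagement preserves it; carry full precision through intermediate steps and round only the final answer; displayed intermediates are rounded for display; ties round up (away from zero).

recognized (one external pair, fixed centres): single-mesh tooth geometry, m = 4.185, N1 = 35, N2 = 43
base radii: r_b1 = 67.885458, r_b2 = 83.402134
tip radii: r_a1 = 79.389450, r_a2 = 93.505455
inv(α') = inv(22.040°) + 2·(+0.470-0.157)·tan α/(35+43) = 0.02341707  ⇒  α' = 23.11636°
a' = a·cos α / cos α' = 163.2150·cos 22.040°/cos 23.11636° = 164.494983
action lengths: √(r_a1²−r_b1²) = 41.161261, √(r_a2²−r_b2²) = 42.277112
base pitch p_b = π·m·cos α = 12.186769
CR = (41.161261 + 42.277112 − 164.494983·sin 23.11636°)/12.186769 = 1.547391
contact ratio ≈ 1.5474

1.5474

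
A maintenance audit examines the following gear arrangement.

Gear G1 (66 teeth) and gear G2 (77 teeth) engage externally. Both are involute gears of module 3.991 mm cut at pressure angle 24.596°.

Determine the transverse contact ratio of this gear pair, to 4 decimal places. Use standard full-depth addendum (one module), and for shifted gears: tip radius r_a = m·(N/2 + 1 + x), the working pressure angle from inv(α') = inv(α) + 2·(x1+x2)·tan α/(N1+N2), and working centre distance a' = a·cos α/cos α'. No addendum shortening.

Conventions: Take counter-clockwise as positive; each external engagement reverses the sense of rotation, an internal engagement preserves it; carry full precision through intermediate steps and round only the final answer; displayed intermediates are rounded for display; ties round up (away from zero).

1.5847

class = single-mesh tooth geometry [involute pair 66T × 77T, m = 3.991]
base radii: r_b1 = 119.752951, r_b2 = 139.711776
tip radii: r_a1 = 135.694000, r_a2 = 157.644500
no profile shift: α' = α, a' = a
action lengths: √(r_a1²−r_b1²) = 63.812949, √(r_a2²−r_b2²) = 73.023340
base pitch p_b = π·m·cos α = 11.400454
CR = (63.812949 + 73.023340 − 285.356500·sin 24.59600°)/11.400454 = 1.584671
contact ratio ≈ 1.5847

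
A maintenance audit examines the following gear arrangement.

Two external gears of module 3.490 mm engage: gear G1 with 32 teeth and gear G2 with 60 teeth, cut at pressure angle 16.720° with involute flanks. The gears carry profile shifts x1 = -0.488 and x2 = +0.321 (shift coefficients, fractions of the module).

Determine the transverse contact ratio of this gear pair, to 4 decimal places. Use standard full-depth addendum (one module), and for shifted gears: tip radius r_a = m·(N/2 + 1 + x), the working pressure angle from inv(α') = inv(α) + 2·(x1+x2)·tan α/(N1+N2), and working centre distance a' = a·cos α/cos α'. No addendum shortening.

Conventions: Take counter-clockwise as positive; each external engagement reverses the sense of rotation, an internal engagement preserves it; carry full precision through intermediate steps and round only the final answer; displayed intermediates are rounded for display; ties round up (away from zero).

topology: single-mesh involute geometry — m = 3.490, 32T/60T pair
base radii: r_b1 = 53.479204, r_b2 = 100.273507
tip radii: r_a1 = 57.626880, r_a2 = 109.310290
inv(α') = inv(16.720°) + 2·(-0.488+0.321)·tan α/(32+60) = 0.00748529  ⇒  α' = 15.99483°
a' = a·cos α / cos α' = 160.5400·cos 16.720°/cos 15.99483° = 159.944720
action lengths: √(r_a1²−r_b1²) = 21.467000, √(r_a2²−r_b2²) = 43.519689
base pitch p_b = π·m·cos α = 10.500617
CR = (21.467000 + 43.519689 − 159.944720·sin 15.99483°)/10.500617 = 1.991676
contact ratio ≈ 1.9917

1.9917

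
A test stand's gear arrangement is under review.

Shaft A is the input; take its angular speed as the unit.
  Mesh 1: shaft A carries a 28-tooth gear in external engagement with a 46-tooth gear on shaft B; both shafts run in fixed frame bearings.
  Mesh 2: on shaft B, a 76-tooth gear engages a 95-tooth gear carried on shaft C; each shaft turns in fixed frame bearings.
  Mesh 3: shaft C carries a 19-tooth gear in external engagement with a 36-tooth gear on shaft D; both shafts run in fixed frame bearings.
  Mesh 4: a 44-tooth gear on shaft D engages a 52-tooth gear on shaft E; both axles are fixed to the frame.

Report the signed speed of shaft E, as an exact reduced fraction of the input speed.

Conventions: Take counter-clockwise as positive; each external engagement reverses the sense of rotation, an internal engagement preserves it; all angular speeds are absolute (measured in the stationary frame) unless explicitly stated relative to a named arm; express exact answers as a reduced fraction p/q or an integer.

4-mesh fixed-axis compound train (all bearings frame-fixed)
mesh 1 [28T→46T]: |ω|/ω_in = 1×28/46 = 14/23, sense flips to −
mesh 2 [76T→95T]: |ω|/ω_in = (14/23)×76/95 = 56/115, sense flips to +
mesh 3 [19T→36T]: |ω|/ω_in = (56/115)×19/36 = 266/1035, sense flips to −
mesh 4 [44T→52T]: |ω|/ω_in = (266/1035)×44/52 = 2926/13455, sense flips to +
signed output speed (× input speed) = 2926/13455

2926/13455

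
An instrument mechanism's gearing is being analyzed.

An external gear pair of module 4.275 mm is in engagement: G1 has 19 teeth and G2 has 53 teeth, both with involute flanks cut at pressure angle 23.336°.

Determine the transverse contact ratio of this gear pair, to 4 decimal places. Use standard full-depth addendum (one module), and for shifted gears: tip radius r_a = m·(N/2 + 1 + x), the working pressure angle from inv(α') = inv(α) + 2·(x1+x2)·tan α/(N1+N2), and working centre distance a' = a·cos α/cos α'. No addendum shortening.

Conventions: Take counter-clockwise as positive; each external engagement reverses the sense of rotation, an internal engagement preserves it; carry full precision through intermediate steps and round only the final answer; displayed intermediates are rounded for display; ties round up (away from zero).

1.5247

single-mesh involute tooth geometry (19T engaging 53T at module 4.275)
base radii: r_b1 = 37.290303, r_b2 = 104.020319
tip radii: r_a1 = 44.887500, r_a2 = 117.562500
no profile shift: α' = α, a' = a
action lengths: √(r_a1²−r_b1²) = 24.986416, √(r_a2²−r_b2²) = 54.778780
base pitch p_b = π·m·cos α = 12.331678
CR = (24.986416 + 54.778780 − 153.900000·sin 23.33600°)/12.331678 = 1.524686
contact ratio ≈ 1.5247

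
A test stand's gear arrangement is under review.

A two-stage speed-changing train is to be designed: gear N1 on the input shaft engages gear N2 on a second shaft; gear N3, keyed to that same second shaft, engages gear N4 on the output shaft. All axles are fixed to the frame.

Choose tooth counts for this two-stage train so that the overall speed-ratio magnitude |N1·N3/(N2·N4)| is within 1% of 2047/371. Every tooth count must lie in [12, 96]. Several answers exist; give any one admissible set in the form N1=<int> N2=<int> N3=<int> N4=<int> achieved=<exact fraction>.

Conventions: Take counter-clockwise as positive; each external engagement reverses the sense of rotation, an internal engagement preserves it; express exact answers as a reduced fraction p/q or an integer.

N1=46 N2=14 N3=89 N4=53 achieved=2047/371

topology: fixed-axis compound train — 2 stages, target 2047/371
target = 2047/371 in lowest terms: an exact hit needs N1·N3 = k·2047 and N2·N4 = k·371 for one integer k, every count in [12, 96]; additionally prefer no 1:1 stage (N1 ≠ N2, N3 ≠ N4)
k = 1: no 1:1-free in-range split of k·2047 and k·371 into factor pairs; take k = 2
k = 2: N1·N3 = 4094 = 46·89, N2·N4 = 742 = 14·53
achieved = 46·89/(14·53) = 2047/371; |achieved − target| = 0 ≤ 2047/37100 ✓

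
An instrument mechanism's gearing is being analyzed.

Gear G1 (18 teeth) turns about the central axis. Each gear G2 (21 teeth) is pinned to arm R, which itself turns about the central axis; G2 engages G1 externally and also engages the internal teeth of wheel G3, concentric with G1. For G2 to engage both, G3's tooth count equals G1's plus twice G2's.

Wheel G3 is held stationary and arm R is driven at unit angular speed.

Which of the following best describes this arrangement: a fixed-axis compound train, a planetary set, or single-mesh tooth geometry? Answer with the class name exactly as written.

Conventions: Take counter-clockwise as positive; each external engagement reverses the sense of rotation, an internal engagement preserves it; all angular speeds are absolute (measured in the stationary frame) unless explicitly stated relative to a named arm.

planetary set

recognized (axles ride arm R): planetary set, 18/21/60 teeth
classification: planetary set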